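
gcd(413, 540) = 1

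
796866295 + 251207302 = 1048073597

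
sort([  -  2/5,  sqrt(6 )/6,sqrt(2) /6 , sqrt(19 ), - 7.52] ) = [ - 7.52, - 2/5,sqrt( 2) /6, sqrt( 6)/6 , sqrt ( 19) ] 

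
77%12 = 5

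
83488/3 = 27829 + 1/3=27829.33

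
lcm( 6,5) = 30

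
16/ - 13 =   -  2+10/13 = - 1.23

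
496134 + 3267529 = 3763663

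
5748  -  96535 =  - 90787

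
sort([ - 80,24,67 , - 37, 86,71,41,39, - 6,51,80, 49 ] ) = [ - 80, - 37, - 6,24, 39,41,49,51,67 , 71,80, 86 ]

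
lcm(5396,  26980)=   26980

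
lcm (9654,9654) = 9654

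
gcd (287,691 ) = 1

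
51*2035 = 103785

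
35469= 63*563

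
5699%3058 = 2641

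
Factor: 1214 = 2^1 *607^1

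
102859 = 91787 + 11072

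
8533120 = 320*26666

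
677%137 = 129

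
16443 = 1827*9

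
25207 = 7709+17498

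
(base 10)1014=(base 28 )186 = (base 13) 600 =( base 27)1AF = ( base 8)1766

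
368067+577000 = 945067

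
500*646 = 323000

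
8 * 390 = 3120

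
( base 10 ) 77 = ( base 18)45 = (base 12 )65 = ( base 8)115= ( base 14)57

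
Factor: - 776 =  -2^3*97^1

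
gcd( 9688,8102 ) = 2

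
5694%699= 102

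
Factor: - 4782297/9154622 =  - 2^( - 1 )*3^1*13^1*47^1*2609^1*4577311^( - 1)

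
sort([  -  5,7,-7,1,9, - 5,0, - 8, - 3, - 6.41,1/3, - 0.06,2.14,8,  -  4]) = [ - 8, - 7,-6.41, - 5, - 5, -4,  -  3,  -  0.06,0,1/3, 1,2.14, 7,8,9]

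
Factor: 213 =3^1*71^1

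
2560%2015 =545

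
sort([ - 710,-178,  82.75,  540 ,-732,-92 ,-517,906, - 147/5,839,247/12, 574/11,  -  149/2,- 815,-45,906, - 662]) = [-815,-732, - 710,  -  662,- 517, - 178,-92,-149/2, -45, - 147/5, 247/12,574/11,82.75, 540,839, 906,  906 ] 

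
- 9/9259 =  - 9/9259 = -0.00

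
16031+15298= 31329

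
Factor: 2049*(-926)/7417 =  - 1897374/7417 = - 2^1 * 3^1*463^1*683^1*7417^ (-1)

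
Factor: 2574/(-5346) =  - 3^(-3) *13^1  =  -  13/27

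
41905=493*85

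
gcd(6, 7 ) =1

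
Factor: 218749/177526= 2^( - 1 )*37^( - 1) * 2399^( - 1)*218749^1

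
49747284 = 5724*8691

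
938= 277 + 661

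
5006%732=614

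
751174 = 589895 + 161279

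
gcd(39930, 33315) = 15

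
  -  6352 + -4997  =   - 11349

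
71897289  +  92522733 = 164420022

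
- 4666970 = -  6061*770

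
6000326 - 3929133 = 2071193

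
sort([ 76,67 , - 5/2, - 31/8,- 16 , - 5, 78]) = [  -  16, - 5, - 31/8, - 5/2,67,76,78] 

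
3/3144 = 1/1048  =  0.00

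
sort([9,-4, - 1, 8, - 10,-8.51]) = [-10, - 8.51,-4,-1,8,9] 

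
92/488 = 23/122 = 0.19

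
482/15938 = 241/7969 = 0.03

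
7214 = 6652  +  562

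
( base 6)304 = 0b1110000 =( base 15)77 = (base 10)112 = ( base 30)3M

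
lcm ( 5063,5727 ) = 349347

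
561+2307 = 2868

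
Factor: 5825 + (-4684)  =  1141 = 7^1*163^1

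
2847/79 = 36 + 3/79 = 36.04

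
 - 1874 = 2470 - 4344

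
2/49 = 2/49 = 0.04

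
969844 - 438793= 531051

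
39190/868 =45+ 65/434  =  45.15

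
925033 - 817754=107279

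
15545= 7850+7695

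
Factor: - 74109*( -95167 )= 3^1*7^1*59^1*1613^1*3529^1 = 7052731203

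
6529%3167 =195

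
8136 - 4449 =3687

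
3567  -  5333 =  - 1766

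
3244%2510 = 734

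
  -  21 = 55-76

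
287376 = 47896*6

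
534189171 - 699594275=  - 165405104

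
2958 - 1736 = 1222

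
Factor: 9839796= 2^2*3^1 * 19^1*103^1 * 419^1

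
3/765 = 1/255=0.00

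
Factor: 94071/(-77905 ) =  - 3^1*5^( -1)*15581^( - 1 )*31357^1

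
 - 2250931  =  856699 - 3107630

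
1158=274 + 884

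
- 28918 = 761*(  -  38)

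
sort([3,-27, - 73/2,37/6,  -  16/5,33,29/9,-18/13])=[  -  73/2, - 27, - 16/5, - 18/13, 3 , 29/9,37/6,33] 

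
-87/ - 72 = 1+5/24 = 1.21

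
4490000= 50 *89800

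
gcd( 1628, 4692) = 4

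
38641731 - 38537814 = 103917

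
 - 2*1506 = - 3012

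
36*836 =30096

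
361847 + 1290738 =1652585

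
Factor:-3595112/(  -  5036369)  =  2^3*13^(-2)*  17^ (-1)*103^1*1753^( - 1)*4363^1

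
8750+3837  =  12587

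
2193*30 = 65790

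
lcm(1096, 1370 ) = 5480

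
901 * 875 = 788375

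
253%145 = 108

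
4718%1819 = 1080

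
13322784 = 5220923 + 8101861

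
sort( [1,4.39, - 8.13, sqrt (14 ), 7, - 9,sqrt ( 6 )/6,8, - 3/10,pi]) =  [-9 , - 8.13, - 3/10 , sqrt( 6 )/6,1, pi,sqrt( 14), 4.39 , 7 , 8 ]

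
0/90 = 0 = 0.00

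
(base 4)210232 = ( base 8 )4456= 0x92e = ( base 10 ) 2350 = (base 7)6565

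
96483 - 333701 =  - 237218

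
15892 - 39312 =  - 23420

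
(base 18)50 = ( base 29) 33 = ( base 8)132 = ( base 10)90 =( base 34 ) 2M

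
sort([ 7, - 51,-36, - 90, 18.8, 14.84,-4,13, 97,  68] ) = [ - 90,-51,-36,-4 , 7, 13, 14.84,18.8,68, 97 ]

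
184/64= 23/8 = 2.88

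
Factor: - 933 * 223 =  - 3^1*223^1*311^1 = - 208059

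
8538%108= 6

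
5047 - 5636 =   -  589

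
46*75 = 3450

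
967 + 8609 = 9576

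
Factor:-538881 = -3^1*7^1*67^1*383^1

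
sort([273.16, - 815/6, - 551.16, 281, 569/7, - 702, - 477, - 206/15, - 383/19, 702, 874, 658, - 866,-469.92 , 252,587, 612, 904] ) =[ - 866, - 702, - 551.16, - 477,- 469.92, - 815/6, - 383/19, - 206/15,569/7,252, 273.16 , 281,587, 612,658,702,  874,904 ] 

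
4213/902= 383/82 = 4.67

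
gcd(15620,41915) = 5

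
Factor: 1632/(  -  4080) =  - 2^1*5^( - 1 ) = -  2/5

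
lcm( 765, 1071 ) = 5355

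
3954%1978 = 1976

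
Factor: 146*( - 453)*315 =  - 2^1*3^3*5^1*7^1*73^1  *  151^1  =  -20833470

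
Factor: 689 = 13^1*53^1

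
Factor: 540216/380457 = 2^3* 3^( - 1) * 7^(  -  1 )*11^( - 1)*41^1 = 328/231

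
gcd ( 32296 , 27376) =8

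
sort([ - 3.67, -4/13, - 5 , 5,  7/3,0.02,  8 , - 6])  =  [-6, - 5, - 3.67, - 4/13,0.02,7/3, 5,8]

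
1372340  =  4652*295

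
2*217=434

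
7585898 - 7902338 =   -  316440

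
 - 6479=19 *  ( - 341)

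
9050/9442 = 4525/4721 = 0.96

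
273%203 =70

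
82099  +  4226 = 86325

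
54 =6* 9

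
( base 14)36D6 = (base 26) E52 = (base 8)22574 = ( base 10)9596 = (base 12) 5678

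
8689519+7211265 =15900784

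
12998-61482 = -48484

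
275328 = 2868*96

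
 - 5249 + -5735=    -10984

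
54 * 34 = 1836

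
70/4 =17 + 1/2= 17.50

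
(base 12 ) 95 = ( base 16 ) 71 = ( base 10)113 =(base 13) 89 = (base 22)53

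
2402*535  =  1285070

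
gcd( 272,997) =1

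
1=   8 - 7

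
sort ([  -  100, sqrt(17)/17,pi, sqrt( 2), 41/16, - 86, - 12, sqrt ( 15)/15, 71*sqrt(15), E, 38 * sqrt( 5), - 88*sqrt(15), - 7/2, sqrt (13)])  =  [ - 88 *sqrt(15),  -  100, - 86, - 12,-7/2, sqrt( 17)/17,sqrt( 15 ) /15, sqrt( 2), 41/16, E,  pi, sqrt (13),38*sqrt( 5),71*sqrt(15 ) ] 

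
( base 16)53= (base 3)10002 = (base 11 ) 76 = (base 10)83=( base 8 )123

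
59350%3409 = 1397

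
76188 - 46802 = 29386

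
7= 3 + 4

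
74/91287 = 74/91287 = 0.00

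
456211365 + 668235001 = 1124446366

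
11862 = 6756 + 5106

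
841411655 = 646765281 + 194646374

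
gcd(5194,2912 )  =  14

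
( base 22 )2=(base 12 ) 2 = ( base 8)2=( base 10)2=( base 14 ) 2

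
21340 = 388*55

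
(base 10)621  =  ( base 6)2513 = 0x26D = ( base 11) 515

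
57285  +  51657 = 108942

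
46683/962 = 48 + 39/74 = 48.53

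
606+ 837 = 1443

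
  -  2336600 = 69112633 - 71449233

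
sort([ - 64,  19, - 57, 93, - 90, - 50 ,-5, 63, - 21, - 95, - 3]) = [ -95, - 90 , - 64,  -  57, - 50  , - 21, - 5 , - 3, 19, 63,  93]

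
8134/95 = 85 + 59/95  =  85.62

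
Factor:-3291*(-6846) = 22530186 = 2^1*3^2*7^1*163^1*1097^1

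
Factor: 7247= 7247^1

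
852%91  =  33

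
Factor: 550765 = 5^1*59^1 * 1867^1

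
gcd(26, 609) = 1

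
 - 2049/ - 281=2049/281 = 7.29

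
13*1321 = 17173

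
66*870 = 57420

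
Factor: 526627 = 526627^1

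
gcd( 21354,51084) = 6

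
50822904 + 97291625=148114529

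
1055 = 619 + 436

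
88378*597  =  52761666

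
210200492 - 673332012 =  - 463131520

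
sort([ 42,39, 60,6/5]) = [ 6/5 , 39,  42,  60 ]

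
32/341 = 32/341 = 0.09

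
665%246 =173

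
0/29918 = 0 = 0.00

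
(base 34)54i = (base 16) 172e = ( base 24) A76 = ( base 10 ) 5934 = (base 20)ege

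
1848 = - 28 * ( - 66)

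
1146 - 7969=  - 6823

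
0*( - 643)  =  0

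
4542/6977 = 4542/6977 = 0.65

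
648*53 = 34344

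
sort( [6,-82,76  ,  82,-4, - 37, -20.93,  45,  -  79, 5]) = [ - 82, - 79,-37,-20.93, - 4,5, 6,45,76,82]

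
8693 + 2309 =11002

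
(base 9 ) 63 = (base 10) 57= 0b111001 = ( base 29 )1S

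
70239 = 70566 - 327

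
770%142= 60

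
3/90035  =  3/90035=0.00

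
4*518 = 2072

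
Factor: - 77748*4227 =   -  328640796 = - 2^2*3^2*11^1*19^1*31^1*  1409^1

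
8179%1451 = 924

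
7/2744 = 1/392=   0.00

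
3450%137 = 25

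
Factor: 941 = 941^1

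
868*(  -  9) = -7812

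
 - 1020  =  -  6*170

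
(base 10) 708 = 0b1011000100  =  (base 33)lf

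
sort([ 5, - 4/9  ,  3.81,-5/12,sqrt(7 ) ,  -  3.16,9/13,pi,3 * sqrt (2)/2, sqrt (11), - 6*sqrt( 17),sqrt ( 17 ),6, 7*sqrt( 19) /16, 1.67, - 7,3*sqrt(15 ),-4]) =[ - 6*  sqrt ( 17 ),-7, - 4,-3.16, - 4/9, - 5/12,9/13 , 1.67,  7*sqrt (19)/16 , 3*sqrt(2 )/2, sqrt( 7) , pi,sqrt (11), 3.81,sqrt( 17), 5, 6,  3*sqrt (15 ) ]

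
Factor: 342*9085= 2^1*3^2*5^1*19^1*23^1*79^1= 3107070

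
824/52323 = 824/52323 = 0.02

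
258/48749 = 258/48749 = 0.01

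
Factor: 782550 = 2^1 * 3^2 * 5^2*37^1 *47^1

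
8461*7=59227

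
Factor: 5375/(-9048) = - 2^( - 3)*3^(  -  1 )*5^3*13^( - 1)*29^( - 1)*43^1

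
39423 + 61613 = 101036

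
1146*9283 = 10638318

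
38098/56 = 680  +  9/28 = 680.32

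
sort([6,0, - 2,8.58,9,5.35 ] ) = [ - 2, 0, 5.35,6,8.58,9 ] 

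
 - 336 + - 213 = -549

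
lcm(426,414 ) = 29394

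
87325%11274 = 8407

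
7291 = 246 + 7045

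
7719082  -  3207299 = 4511783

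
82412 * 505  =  41618060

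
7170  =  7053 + 117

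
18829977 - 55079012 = - 36249035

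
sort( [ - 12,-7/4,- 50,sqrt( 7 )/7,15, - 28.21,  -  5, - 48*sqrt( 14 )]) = [ -48*sqrt( 14 ), - 50, - 28.21, - 12, - 5, - 7/4, sqrt(7 ) /7, 15]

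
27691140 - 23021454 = 4669686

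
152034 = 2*76017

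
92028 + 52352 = 144380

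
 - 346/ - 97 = 3+55/97 = 3.57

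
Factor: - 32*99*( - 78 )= 2^6 * 3^3*11^1 * 13^1 = 247104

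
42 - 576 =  - 534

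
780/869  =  780/869 = 0.90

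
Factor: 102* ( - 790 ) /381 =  - 2^2 * 5^1* 17^1*79^1*127^(-1) = - 26860/127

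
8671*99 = 858429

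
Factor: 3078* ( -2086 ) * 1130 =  - 7255400040 = -  2^3*3^4*5^1*7^1 * 19^1*113^1 * 149^1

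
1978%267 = 109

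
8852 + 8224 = 17076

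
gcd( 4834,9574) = 2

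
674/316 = 2 + 21/158  =  2.13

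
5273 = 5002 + 271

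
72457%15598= 10065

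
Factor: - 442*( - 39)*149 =2568462 =2^1 * 3^1*13^2 * 17^1 * 149^1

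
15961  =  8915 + 7046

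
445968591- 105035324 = 340933267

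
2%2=0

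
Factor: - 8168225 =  - 5^2*13^1*41^1*613^1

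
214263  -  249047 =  - 34784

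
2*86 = 172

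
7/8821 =7/8821  =  0.00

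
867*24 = 20808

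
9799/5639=1+ 4160/5639  =  1.74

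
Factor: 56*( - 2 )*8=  -2^7*7^1 = - 896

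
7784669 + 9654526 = 17439195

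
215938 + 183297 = 399235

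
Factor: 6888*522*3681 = 2^4*3^5*7^1*29^1* 41^1*409^1= 13235168016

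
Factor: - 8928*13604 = -2^7*3^2*19^1*31^1*179^1 = - 121456512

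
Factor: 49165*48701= 2394384665 = 5^1 * 31^1 * 1571^1*9833^1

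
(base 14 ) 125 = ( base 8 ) 345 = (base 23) 9m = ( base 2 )11100101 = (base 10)229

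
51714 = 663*78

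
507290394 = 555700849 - 48410455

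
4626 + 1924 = 6550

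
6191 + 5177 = 11368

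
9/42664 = 9/42664 = 0.00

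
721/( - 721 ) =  - 1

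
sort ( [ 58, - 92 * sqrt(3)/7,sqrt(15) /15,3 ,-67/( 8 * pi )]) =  [-92*sqrt(3) /7, - 67/(8 * pi), sqrt(15 )/15, 3, 58]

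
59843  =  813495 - 753652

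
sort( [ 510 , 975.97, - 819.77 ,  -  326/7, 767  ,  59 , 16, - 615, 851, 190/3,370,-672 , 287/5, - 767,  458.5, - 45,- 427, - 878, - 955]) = [ - 955, -878, - 819.77, - 767,  -  672, - 615, - 427, - 326/7,-45,16,  287/5,59 , 190/3,  370, 458.5 , 510, 767, 851, 975.97]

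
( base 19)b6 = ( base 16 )D7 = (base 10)215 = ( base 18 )bh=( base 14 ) 115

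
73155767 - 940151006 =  - 866995239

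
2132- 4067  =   - 1935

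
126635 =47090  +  79545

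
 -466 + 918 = 452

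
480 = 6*80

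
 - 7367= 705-8072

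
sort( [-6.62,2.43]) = [ - 6.62, 2.43 ]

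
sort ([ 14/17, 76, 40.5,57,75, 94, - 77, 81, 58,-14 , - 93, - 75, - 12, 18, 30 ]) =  [ - 93, - 77,  -  75, - 14,  -  12,14/17,  18, 30, 40.5, 57, 58,75, 76, 81, 94 ] 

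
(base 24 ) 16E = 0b1011011110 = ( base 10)734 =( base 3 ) 1000012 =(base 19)20C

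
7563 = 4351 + 3212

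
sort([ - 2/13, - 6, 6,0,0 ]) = [ - 6, - 2/13, 0, 0, 6]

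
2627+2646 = 5273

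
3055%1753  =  1302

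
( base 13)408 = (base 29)NH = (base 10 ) 684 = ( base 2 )1010101100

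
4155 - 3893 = 262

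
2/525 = 2/525 = 0.00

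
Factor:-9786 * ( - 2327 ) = 2^1 * 3^1*7^1* 13^1*179^1*233^1 = 22772022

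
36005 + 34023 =70028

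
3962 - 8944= - 4982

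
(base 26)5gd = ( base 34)3a1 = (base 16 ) ee1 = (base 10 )3809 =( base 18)BDB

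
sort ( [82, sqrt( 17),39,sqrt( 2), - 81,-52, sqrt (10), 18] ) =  [ - 81, - 52 , sqrt( 2), sqrt (10 ), sqrt( 17), 18,39, 82 ] 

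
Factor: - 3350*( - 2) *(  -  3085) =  - 20669500 = - 2^2*5^3*67^1*617^1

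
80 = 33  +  47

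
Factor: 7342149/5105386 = 2^( - 1)*3^1*11^( - 1)*13^( - 1)*  103^1*17851^( - 1 )*23761^1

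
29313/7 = 4187+ 4/7 = 4187.57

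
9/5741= 9/5741 = 0.00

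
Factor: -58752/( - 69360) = 2^3*3^2*5^( - 1 )*17^ ( -1) = 72/85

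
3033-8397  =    -  5364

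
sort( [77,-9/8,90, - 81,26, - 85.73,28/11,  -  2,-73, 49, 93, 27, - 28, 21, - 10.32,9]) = [ - 85.73,- 81,  -  73,-28, - 10.32,-2, - 9/8,28/11, 9,21,  26 , 27, 49, 77,  90, 93 ]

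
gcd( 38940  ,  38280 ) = 660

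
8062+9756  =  17818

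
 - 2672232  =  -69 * 38728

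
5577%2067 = 1443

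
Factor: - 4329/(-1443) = 3^1 = 3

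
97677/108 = 10853/12= 904.42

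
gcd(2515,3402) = 1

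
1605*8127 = 13043835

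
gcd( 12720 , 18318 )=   6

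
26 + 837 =863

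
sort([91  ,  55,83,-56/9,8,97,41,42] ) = [-56/9 , 8,41, 42, 55,83, 91,97 ] 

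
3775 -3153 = 622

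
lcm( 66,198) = 198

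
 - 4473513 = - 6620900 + 2147387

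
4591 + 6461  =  11052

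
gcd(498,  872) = 2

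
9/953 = 9/953 = 0.01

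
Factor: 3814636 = 2^2  *7^1*136237^1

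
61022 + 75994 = 137016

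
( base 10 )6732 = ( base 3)100020100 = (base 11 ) 5070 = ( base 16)1a4c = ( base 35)5hc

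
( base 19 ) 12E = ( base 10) 413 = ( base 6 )1525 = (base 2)110011101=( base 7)1130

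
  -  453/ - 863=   453/863 = 0.52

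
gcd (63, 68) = 1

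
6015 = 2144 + 3871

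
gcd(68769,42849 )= 81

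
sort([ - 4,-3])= [ - 4, - 3 ]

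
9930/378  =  26 + 17/63 =26.27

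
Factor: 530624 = 2^6 * 8291^1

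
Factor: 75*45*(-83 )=-3^3*5^3*83^1 = - 280125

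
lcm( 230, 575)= 1150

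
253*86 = 21758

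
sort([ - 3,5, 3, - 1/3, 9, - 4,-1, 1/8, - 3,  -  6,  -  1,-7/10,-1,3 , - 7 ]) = [  -  7, - 6, - 4  , - 3, -3, - 1,- 1, - 1 , - 7/10, - 1/3, 1/8, 3,  3,5,9] 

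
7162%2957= 1248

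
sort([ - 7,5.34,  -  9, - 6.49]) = [ - 9 ,  -  7, -6.49,5.34 ]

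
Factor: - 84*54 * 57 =  -  2^3*3^5 *7^1 * 19^1 = - 258552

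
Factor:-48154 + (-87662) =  - 2^3*3^1*5659^1 = - 135816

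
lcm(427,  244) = 1708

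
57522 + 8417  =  65939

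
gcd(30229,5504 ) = 43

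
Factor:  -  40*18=-2^4*3^2*5^1  =  - 720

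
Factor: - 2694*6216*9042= - 151416463968 = -2^5*3^3*7^1*11^1*37^1*137^1  *449^1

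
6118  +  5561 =11679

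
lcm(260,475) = 24700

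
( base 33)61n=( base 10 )6590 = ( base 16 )19BE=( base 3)100001002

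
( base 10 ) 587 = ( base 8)1113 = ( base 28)kr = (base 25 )nc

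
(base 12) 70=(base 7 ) 150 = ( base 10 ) 84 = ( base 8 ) 124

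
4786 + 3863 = 8649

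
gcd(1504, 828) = 4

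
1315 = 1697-382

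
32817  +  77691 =110508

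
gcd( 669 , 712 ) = 1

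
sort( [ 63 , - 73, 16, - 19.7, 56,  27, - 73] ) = [ - 73,- 73 ,-19.7  ,  16, 27, 56, 63] 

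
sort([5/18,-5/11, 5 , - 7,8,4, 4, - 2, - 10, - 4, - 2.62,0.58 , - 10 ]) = [  -  10, - 10, - 7, - 4, - 2.62, - 2, - 5/11,5/18,0.58,4 , 4,5,8 ] 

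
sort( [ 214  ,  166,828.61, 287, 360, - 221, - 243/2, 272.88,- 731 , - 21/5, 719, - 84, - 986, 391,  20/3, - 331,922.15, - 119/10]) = [ - 986, - 731, - 331, - 221, - 243/2, - 84, - 119/10, -21/5,20/3, 166,214,272.88,287,360,  391, 719, 828.61,922.15] 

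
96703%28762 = 10417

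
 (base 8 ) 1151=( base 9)755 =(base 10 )617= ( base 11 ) 511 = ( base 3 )211212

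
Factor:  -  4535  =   - 5^1*907^1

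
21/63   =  1/3 = 0.33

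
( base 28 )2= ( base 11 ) 2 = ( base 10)2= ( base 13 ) 2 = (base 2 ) 10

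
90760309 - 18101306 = 72659003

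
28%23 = 5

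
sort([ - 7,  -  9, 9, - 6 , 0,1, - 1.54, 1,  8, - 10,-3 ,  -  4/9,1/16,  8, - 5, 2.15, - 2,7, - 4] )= [-10, - 9,-7, - 6,-5, - 4,  -  3, - 2, - 1.54, - 4/9, 0, 1/16, 1,1, 2.15, 7, 8 , 8, 9 ]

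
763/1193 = 763/1193 = 0.64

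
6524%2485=1554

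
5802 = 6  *967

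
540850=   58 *9325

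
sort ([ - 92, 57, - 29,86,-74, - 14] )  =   [ - 92, - 74, - 29 , - 14,  57  ,  86]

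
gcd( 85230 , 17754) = 6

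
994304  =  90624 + 903680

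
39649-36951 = 2698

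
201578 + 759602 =961180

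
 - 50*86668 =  - 4333400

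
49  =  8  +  41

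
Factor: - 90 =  - 2^1*3^2*5^1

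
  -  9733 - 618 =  - 10351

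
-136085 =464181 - 600266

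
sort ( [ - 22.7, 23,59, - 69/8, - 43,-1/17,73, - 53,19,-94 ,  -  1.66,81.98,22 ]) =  [-94, - 53, - 43, - 22.7,-69/8,-1.66,-1/17, 19,22, 23,  59,73,81.98 ]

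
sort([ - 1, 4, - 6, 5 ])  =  [ - 6, - 1,  4, 5 ] 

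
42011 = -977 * ( - 43) 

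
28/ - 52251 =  - 1 + 52223/52251= - 0.00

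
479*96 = 45984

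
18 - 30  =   - 12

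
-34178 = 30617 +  -64795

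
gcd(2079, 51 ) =3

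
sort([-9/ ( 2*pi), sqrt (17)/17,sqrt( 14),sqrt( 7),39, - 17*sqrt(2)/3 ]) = [ - 17*sqrt(2)/3, - 9/(2* pi), sqrt(17)/17,sqrt(7 ),sqrt(14 ), 39 ]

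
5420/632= 1355/158  =  8.58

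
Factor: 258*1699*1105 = 484367910 = 2^1*3^1*5^1*13^1*17^1*43^1*1699^1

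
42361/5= 42361/5 =8472.20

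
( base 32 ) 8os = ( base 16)231C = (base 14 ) 33C0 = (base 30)9ti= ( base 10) 8988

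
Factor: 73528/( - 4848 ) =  - 2^( - 1 )*3^( - 1) * 7^1*13^1 = -91/6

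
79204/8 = 19801/2 =9900.50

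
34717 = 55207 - 20490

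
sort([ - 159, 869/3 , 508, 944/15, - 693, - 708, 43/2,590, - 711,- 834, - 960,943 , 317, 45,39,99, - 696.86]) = [ - 960, - 834,  -  711, - 708, - 696.86 , - 693,-159, 43/2, 39, 45, 944/15, 99,  869/3, 317, 508, 590, 943 ]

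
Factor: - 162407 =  - 7^1*23201^1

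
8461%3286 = 1889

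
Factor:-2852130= - 2^1*3^1*5^1*95071^1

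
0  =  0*6657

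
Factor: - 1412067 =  -3^1 * 470689^1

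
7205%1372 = 345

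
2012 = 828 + 1184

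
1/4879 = 1/4879 =0.00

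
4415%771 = 560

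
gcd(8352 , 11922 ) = 6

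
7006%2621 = 1764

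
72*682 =49104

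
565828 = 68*8321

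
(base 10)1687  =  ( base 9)2274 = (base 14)887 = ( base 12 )b87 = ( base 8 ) 3227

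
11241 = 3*3747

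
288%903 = 288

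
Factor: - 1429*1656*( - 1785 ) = 2^3*3^3*5^1 *7^1*17^1*  23^1*1429^1 = 4224066840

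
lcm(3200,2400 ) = 9600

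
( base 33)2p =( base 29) 34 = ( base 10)91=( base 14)67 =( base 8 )133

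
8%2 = 0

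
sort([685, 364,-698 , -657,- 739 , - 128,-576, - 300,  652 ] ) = [ - 739, - 698,-657, - 576 , - 300,- 128,364, 652,685]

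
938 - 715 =223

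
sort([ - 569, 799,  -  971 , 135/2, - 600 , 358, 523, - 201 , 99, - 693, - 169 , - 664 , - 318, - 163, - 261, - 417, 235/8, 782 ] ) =[ - 971, -693 , - 664, - 600, - 569,-417, - 318, - 261 , - 201,- 169, - 163,235/8,135/2, 99, 358 , 523 , 782,799]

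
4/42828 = 1/10707=0.00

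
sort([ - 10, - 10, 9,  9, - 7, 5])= [ - 10, - 10, - 7 , 5, 9,  9]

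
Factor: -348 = -2^2*3^1*29^1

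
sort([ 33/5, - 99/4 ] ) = [ - 99/4,33/5]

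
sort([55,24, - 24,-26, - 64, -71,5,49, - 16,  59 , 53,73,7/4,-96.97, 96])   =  [ - 96.97 ,-71,-64, - 26, - 24, - 16,7/4,  5,24 , 49,53,55,59,73,96 ] 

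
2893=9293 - 6400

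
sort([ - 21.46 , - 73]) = [ - 73, - 21.46 ]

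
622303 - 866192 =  - 243889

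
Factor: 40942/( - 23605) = -2^1*5^(  -  1)*11^1 * 1861^1 * 4721^( - 1) 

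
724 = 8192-7468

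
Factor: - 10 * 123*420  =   - 2^3*3^2*5^2 *7^1*41^1  =  - 516600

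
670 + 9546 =10216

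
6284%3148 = 3136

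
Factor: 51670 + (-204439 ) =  - 152769 = - 3^1*50923^1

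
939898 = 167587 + 772311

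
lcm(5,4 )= 20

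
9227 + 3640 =12867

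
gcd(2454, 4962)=6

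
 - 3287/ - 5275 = 3287/5275= 0.62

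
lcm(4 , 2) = 4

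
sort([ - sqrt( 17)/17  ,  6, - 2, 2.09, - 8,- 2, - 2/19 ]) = [ - 8, - 2,- 2,  -  sqrt( 17 )/17,-2/19, 2.09,6 ]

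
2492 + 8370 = 10862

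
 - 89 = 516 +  - 605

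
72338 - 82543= - 10205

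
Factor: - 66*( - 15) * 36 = 2^3*3^4 * 5^1 * 11^1 =35640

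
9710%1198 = 126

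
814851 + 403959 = 1218810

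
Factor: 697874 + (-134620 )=2^1*281627^1 = 563254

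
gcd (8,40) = 8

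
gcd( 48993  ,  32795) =7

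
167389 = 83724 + 83665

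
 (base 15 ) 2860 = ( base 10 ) 8640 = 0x21C0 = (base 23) g7f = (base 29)a7r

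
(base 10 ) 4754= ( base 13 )2219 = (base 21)AG8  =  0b1001010010010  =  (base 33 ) 4C2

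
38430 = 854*45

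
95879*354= 33941166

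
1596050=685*2330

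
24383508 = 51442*474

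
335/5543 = 335/5543 = 0.06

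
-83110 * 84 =- 6981240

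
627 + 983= 1610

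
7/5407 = 7/5407 = 0.00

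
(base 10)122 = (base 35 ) 3h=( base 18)6E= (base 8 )172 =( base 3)11112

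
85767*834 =71529678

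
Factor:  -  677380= -2^2*5^1 *11^1*3079^1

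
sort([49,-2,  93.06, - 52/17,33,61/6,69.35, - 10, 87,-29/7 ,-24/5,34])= [-10, - 24/5, - 29/7, - 52/17, - 2,61/6,33, 34,49,69.35,87,  93.06]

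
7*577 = 4039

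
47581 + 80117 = 127698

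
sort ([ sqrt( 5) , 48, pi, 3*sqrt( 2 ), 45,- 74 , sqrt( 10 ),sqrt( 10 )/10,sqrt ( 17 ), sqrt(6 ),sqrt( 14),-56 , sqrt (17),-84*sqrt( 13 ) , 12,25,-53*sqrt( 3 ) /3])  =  [ - 84*sqrt( 13 ), - 74, - 56, - 53*sqrt( 3 )/3,sqrt( 10 ) /10,  sqrt ( 5 ),sqrt( 6 ),  pi, sqrt( 10 ), sqrt( 14 ) , sqrt( 17),  sqrt(17 ), 3*sqrt(2 ), 12,25,  45 , 48]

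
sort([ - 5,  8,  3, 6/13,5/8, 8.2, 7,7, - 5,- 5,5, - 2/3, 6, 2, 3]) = [ - 5,-5,  -  5, - 2/3,6/13,  5/8,2, 3,3, 5,  6,7,7,8, 8.2 ]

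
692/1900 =173/475 = 0.36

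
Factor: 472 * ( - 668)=-315296=- 2^5*59^1*167^1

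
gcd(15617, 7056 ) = 7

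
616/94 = 6 + 26/47 = 6.55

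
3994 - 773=3221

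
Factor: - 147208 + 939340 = 2^2 * 3^1*11^1*17^1*353^1 = 792132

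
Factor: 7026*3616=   2^6*3^1*113^1*1171^1= 25406016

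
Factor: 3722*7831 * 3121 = 90967730822= 2^1*41^1*191^1*1861^1 * 3121^1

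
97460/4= 24365 = 24365.00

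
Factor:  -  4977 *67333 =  -3^2*7^2 * 79^1*9619^1 = - 335116341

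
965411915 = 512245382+453166533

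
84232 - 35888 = 48344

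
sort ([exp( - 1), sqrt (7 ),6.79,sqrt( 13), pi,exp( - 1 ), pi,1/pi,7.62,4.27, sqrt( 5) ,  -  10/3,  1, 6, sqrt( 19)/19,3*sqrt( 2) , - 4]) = [ - 4, - 10/3,sqrt(19 )/19 , 1/pi, exp( - 1), exp( - 1 ),1,sqrt(5) , sqrt(7),pi, pi,sqrt( 13 ), 3*sqrt(2 ),  4.27,  6,6.79, 7.62]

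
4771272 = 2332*2046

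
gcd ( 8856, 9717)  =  123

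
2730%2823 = 2730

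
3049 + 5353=8402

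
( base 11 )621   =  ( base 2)1011101101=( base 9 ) 1022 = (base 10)749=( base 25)14o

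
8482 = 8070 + 412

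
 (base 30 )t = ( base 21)18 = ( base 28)11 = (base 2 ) 11101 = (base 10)29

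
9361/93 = 9361/93 = 100.66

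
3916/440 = 89/10 = 8.90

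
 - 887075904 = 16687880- 903763784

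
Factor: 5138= 2^1 * 7^1 * 367^1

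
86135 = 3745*23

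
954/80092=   477/40046=0.01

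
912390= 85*10734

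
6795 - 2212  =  4583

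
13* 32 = 416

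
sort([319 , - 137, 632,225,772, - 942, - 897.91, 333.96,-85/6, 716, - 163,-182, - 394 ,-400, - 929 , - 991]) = [ - 991, - 942, - 929,-897.91,- 400,-394, - 182,-163,  -  137,-85/6, 225, 319,333.96,  632, 716, 772 ]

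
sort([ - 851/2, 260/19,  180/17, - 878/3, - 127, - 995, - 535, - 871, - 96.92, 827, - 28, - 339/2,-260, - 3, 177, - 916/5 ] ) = [-995, - 871, - 535, - 851/2,-878/3, - 260,-916/5, - 339/2, - 127, -96.92, - 28, - 3, 180/17, 260/19, 177, 827 ] 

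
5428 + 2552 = 7980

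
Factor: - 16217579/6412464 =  - 2^(-4 )*3^(  -  2)*7^2 *43^2*179^1 * 44531^( - 1)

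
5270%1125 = 770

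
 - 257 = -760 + 503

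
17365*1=17365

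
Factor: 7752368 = 2^4*13^2*47^1*61^1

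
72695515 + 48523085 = 121218600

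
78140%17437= 8392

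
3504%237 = 186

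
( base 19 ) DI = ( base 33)81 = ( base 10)265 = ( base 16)109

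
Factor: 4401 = 3^3*163^1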